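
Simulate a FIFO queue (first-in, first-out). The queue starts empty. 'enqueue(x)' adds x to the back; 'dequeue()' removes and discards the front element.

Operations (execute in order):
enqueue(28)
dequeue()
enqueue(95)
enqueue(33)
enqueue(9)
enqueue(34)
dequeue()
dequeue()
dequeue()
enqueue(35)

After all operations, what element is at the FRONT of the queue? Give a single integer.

Answer: 34

Derivation:
enqueue(28): queue = [28]
dequeue(): queue = []
enqueue(95): queue = [95]
enqueue(33): queue = [95, 33]
enqueue(9): queue = [95, 33, 9]
enqueue(34): queue = [95, 33, 9, 34]
dequeue(): queue = [33, 9, 34]
dequeue(): queue = [9, 34]
dequeue(): queue = [34]
enqueue(35): queue = [34, 35]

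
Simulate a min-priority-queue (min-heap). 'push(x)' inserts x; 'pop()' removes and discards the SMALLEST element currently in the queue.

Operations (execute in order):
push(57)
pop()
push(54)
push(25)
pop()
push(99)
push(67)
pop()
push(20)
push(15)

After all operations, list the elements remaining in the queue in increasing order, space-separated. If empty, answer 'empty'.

push(57): heap contents = [57]
pop() → 57: heap contents = []
push(54): heap contents = [54]
push(25): heap contents = [25, 54]
pop() → 25: heap contents = [54]
push(99): heap contents = [54, 99]
push(67): heap contents = [54, 67, 99]
pop() → 54: heap contents = [67, 99]
push(20): heap contents = [20, 67, 99]
push(15): heap contents = [15, 20, 67, 99]

Answer: 15 20 67 99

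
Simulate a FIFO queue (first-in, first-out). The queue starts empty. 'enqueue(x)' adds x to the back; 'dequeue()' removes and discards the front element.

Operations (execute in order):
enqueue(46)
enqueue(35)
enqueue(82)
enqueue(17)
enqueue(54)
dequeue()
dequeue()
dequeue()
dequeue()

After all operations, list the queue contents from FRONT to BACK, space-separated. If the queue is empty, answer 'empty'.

enqueue(46): [46]
enqueue(35): [46, 35]
enqueue(82): [46, 35, 82]
enqueue(17): [46, 35, 82, 17]
enqueue(54): [46, 35, 82, 17, 54]
dequeue(): [35, 82, 17, 54]
dequeue(): [82, 17, 54]
dequeue(): [17, 54]
dequeue(): [54]

Answer: 54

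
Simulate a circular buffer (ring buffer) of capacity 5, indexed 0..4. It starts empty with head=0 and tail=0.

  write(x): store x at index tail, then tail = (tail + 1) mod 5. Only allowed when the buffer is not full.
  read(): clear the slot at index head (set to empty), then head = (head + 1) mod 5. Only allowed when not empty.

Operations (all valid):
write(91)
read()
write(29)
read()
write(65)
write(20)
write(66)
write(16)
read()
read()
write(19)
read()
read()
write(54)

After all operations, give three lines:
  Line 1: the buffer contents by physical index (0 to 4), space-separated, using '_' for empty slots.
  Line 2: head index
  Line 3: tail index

write(91): buf=[91 _ _ _ _], head=0, tail=1, size=1
read(): buf=[_ _ _ _ _], head=1, tail=1, size=0
write(29): buf=[_ 29 _ _ _], head=1, tail=2, size=1
read(): buf=[_ _ _ _ _], head=2, tail=2, size=0
write(65): buf=[_ _ 65 _ _], head=2, tail=3, size=1
write(20): buf=[_ _ 65 20 _], head=2, tail=4, size=2
write(66): buf=[_ _ 65 20 66], head=2, tail=0, size=3
write(16): buf=[16 _ 65 20 66], head=2, tail=1, size=4
read(): buf=[16 _ _ 20 66], head=3, tail=1, size=3
read(): buf=[16 _ _ _ 66], head=4, tail=1, size=2
write(19): buf=[16 19 _ _ 66], head=4, tail=2, size=3
read(): buf=[16 19 _ _ _], head=0, tail=2, size=2
read(): buf=[_ 19 _ _ _], head=1, tail=2, size=1
write(54): buf=[_ 19 54 _ _], head=1, tail=3, size=2

Answer: _ 19 54 _ _
1
3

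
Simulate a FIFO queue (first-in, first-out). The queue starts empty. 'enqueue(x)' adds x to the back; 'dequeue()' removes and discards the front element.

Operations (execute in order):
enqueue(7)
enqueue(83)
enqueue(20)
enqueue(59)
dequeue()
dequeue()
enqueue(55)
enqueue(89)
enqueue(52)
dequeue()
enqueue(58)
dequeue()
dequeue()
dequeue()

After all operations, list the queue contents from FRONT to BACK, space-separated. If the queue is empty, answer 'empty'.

Answer: 52 58

Derivation:
enqueue(7): [7]
enqueue(83): [7, 83]
enqueue(20): [7, 83, 20]
enqueue(59): [7, 83, 20, 59]
dequeue(): [83, 20, 59]
dequeue(): [20, 59]
enqueue(55): [20, 59, 55]
enqueue(89): [20, 59, 55, 89]
enqueue(52): [20, 59, 55, 89, 52]
dequeue(): [59, 55, 89, 52]
enqueue(58): [59, 55, 89, 52, 58]
dequeue(): [55, 89, 52, 58]
dequeue(): [89, 52, 58]
dequeue(): [52, 58]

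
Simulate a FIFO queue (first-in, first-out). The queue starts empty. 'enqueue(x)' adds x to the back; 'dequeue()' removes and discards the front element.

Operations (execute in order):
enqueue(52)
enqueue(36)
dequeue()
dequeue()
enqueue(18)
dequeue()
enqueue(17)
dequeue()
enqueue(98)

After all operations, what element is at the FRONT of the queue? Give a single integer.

Answer: 98

Derivation:
enqueue(52): queue = [52]
enqueue(36): queue = [52, 36]
dequeue(): queue = [36]
dequeue(): queue = []
enqueue(18): queue = [18]
dequeue(): queue = []
enqueue(17): queue = [17]
dequeue(): queue = []
enqueue(98): queue = [98]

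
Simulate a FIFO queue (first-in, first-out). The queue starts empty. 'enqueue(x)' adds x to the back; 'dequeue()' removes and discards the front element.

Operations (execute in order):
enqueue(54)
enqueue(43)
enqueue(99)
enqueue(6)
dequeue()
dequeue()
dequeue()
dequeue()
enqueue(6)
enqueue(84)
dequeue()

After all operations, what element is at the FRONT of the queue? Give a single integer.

enqueue(54): queue = [54]
enqueue(43): queue = [54, 43]
enqueue(99): queue = [54, 43, 99]
enqueue(6): queue = [54, 43, 99, 6]
dequeue(): queue = [43, 99, 6]
dequeue(): queue = [99, 6]
dequeue(): queue = [6]
dequeue(): queue = []
enqueue(6): queue = [6]
enqueue(84): queue = [6, 84]
dequeue(): queue = [84]

Answer: 84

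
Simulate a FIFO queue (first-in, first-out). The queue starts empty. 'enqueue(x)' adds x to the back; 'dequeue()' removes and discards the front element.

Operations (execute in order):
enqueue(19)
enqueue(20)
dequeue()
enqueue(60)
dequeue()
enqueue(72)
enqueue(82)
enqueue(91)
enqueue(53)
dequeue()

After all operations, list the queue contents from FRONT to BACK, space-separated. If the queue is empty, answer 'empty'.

Answer: 72 82 91 53

Derivation:
enqueue(19): [19]
enqueue(20): [19, 20]
dequeue(): [20]
enqueue(60): [20, 60]
dequeue(): [60]
enqueue(72): [60, 72]
enqueue(82): [60, 72, 82]
enqueue(91): [60, 72, 82, 91]
enqueue(53): [60, 72, 82, 91, 53]
dequeue(): [72, 82, 91, 53]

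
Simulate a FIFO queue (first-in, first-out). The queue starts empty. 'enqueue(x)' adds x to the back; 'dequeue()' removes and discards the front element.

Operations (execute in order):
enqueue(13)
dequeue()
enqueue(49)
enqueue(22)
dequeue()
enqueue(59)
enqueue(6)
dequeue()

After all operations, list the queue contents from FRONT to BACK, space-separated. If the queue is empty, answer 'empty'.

Answer: 59 6

Derivation:
enqueue(13): [13]
dequeue(): []
enqueue(49): [49]
enqueue(22): [49, 22]
dequeue(): [22]
enqueue(59): [22, 59]
enqueue(6): [22, 59, 6]
dequeue(): [59, 6]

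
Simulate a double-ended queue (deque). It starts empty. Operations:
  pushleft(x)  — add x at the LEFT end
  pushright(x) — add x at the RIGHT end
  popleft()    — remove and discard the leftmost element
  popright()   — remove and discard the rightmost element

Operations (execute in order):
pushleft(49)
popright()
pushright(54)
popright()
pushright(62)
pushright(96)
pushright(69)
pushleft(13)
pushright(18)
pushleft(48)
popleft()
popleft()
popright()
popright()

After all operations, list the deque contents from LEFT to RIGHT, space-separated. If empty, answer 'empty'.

Answer: 62 96

Derivation:
pushleft(49): [49]
popright(): []
pushright(54): [54]
popright(): []
pushright(62): [62]
pushright(96): [62, 96]
pushright(69): [62, 96, 69]
pushleft(13): [13, 62, 96, 69]
pushright(18): [13, 62, 96, 69, 18]
pushleft(48): [48, 13, 62, 96, 69, 18]
popleft(): [13, 62, 96, 69, 18]
popleft(): [62, 96, 69, 18]
popright(): [62, 96, 69]
popright(): [62, 96]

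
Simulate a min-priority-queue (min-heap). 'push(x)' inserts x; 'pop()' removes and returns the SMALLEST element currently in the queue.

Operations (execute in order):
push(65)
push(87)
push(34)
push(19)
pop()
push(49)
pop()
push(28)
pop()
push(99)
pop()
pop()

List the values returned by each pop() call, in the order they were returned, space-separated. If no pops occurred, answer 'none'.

push(65): heap contents = [65]
push(87): heap contents = [65, 87]
push(34): heap contents = [34, 65, 87]
push(19): heap contents = [19, 34, 65, 87]
pop() → 19: heap contents = [34, 65, 87]
push(49): heap contents = [34, 49, 65, 87]
pop() → 34: heap contents = [49, 65, 87]
push(28): heap contents = [28, 49, 65, 87]
pop() → 28: heap contents = [49, 65, 87]
push(99): heap contents = [49, 65, 87, 99]
pop() → 49: heap contents = [65, 87, 99]
pop() → 65: heap contents = [87, 99]

Answer: 19 34 28 49 65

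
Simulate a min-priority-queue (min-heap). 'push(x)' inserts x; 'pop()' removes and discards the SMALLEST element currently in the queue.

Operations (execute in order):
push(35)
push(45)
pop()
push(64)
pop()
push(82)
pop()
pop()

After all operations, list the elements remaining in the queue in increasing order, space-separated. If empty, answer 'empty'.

Answer: empty

Derivation:
push(35): heap contents = [35]
push(45): heap contents = [35, 45]
pop() → 35: heap contents = [45]
push(64): heap contents = [45, 64]
pop() → 45: heap contents = [64]
push(82): heap contents = [64, 82]
pop() → 64: heap contents = [82]
pop() → 82: heap contents = []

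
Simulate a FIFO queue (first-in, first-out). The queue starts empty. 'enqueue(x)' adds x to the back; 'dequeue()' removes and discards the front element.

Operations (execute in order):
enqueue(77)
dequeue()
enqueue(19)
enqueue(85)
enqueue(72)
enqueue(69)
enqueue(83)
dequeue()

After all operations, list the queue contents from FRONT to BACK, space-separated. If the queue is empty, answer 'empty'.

enqueue(77): [77]
dequeue(): []
enqueue(19): [19]
enqueue(85): [19, 85]
enqueue(72): [19, 85, 72]
enqueue(69): [19, 85, 72, 69]
enqueue(83): [19, 85, 72, 69, 83]
dequeue(): [85, 72, 69, 83]

Answer: 85 72 69 83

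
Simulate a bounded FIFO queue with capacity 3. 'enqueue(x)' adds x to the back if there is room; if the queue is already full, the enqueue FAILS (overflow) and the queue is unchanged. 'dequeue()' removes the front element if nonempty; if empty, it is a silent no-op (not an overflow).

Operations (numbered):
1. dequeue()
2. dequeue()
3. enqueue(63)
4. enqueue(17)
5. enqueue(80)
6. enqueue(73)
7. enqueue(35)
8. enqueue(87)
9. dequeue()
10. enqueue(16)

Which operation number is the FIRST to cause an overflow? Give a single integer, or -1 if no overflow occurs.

Answer: 6

Derivation:
1. dequeue(): empty, no-op, size=0
2. dequeue(): empty, no-op, size=0
3. enqueue(63): size=1
4. enqueue(17): size=2
5. enqueue(80): size=3
6. enqueue(73): size=3=cap → OVERFLOW (fail)
7. enqueue(35): size=3=cap → OVERFLOW (fail)
8. enqueue(87): size=3=cap → OVERFLOW (fail)
9. dequeue(): size=2
10. enqueue(16): size=3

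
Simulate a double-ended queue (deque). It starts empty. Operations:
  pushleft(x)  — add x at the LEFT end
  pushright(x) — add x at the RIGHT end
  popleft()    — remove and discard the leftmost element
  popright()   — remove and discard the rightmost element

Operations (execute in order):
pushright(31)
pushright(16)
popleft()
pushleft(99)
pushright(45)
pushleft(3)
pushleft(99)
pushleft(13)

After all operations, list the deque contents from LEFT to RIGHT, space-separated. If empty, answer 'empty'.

Answer: 13 99 3 99 16 45

Derivation:
pushright(31): [31]
pushright(16): [31, 16]
popleft(): [16]
pushleft(99): [99, 16]
pushright(45): [99, 16, 45]
pushleft(3): [3, 99, 16, 45]
pushleft(99): [99, 3, 99, 16, 45]
pushleft(13): [13, 99, 3, 99, 16, 45]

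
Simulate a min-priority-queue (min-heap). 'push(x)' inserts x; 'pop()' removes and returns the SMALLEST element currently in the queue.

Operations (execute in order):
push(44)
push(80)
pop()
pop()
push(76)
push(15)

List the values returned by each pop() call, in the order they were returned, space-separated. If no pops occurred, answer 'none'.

Answer: 44 80

Derivation:
push(44): heap contents = [44]
push(80): heap contents = [44, 80]
pop() → 44: heap contents = [80]
pop() → 80: heap contents = []
push(76): heap contents = [76]
push(15): heap contents = [15, 76]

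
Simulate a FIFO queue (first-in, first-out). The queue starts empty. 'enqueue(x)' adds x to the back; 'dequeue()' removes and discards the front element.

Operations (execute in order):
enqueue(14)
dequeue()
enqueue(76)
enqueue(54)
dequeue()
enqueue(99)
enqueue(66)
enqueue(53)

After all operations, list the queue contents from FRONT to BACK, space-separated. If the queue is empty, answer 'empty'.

enqueue(14): [14]
dequeue(): []
enqueue(76): [76]
enqueue(54): [76, 54]
dequeue(): [54]
enqueue(99): [54, 99]
enqueue(66): [54, 99, 66]
enqueue(53): [54, 99, 66, 53]

Answer: 54 99 66 53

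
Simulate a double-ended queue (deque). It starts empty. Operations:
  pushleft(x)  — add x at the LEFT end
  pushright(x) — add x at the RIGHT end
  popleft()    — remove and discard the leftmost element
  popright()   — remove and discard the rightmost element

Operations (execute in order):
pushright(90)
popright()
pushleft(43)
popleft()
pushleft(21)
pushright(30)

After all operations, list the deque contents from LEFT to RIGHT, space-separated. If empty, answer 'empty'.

pushright(90): [90]
popright(): []
pushleft(43): [43]
popleft(): []
pushleft(21): [21]
pushright(30): [21, 30]

Answer: 21 30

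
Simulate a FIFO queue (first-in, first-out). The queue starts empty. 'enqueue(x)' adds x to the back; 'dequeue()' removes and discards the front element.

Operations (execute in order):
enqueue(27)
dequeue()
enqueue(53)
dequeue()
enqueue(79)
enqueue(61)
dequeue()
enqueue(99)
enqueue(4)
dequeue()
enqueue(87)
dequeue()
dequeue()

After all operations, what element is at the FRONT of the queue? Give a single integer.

enqueue(27): queue = [27]
dequeue(): queue = []
enqueue(53): queue = [53]
dequeue(): queue = []
enqueue(79): queue = [79]
enqueue(61): queue = [79, 61]
dequeue(): queue = [61]
enqueue(99): queue = [61, 99]
enqueue(4): queue = [61, 99, 4]
dequeue(): queue = [99, 4]
enqueue(87): queue = [99, 4, 87]
dequeue(): queue = [4, 87]
dequeue(): queue = [87]

Answer: 87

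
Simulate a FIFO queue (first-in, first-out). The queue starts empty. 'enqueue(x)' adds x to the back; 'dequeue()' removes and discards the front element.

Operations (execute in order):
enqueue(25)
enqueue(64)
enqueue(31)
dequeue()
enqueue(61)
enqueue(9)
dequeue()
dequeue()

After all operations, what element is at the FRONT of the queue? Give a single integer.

enqueue(25): queue = [25]
enqueue(64): queue = [25, 64]
enqueue(31): queue = [25, 64, 31]
dequeue(): queue = [64, 31]
enqueue(61): queue = [64, 31, 61]
enqueue(9): queue = [64, 31, 61, 9]
dequeue(): queue = [31, 61, 9]
dequeue(): queue = [61, 9]

Answer: 61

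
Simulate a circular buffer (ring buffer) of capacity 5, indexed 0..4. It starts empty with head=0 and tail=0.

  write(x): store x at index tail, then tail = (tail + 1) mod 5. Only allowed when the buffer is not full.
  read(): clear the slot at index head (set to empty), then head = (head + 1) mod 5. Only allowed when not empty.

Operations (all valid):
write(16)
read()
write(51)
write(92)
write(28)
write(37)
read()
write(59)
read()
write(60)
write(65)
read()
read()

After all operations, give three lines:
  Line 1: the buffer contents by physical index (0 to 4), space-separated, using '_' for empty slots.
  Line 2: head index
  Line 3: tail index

Answer: 59 60 65 _ _
0
3

Derivation:
write(16): buf=[16 _ _ _ _], head=0, tail=1, size=1
read(): buf=[_ _ _ _ _], head=1, tail=1, size=0
write(51): buf=[_ 51 _ _ _], head=1, tail=2, size=1
write(92): buf=[_ 51 92 _ _], head=1, tail=3, size=2
write(28): buf=[_ 51 92 28 _], head=1, tail=4, size=3
write(37): buf=[_ 51 92 28 37], head=1, tail=0, size=4
read(): buf=[_ _ 92 28 37], head=2, tail=0, size=3
write(59): buf=[59 _ 92 28 37], head=2, tail=1, size=4
read(): buf=[59 _ _ 28 37], head=3, tail=1, size=3
write(60): buf=[59 60 _ 28 37], head=3, tail=2, size=4
write(65): buf=[59 60 65 28 37], head=3, tail=3, size=5
read(): buf=[59 60 65 _ 37], head=4, tail=3, size=4
read(): buf=[59 60 65 _ _], head=0, tail=3, size=3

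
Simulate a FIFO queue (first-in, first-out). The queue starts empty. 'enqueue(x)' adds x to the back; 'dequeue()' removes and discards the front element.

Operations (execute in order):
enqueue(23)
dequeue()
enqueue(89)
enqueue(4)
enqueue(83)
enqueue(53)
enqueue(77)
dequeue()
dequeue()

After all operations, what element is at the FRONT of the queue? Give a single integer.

enqueue(23): queue = [23]
dequeue(): queue = []
enqueue(89): queue = [89]
enqueue(4): queue = [89, 4]
enqueue(83): queue = [89, 4, 83]
enqueue(53): queue = [89, 4, 83, 53]
enqueue(77): queue = [89, 4, 83, 53, 77]
dequeue(): queue = [4, 83, 53, 77]
dequeue(): queue = [83, 53, 77]

Answer: 83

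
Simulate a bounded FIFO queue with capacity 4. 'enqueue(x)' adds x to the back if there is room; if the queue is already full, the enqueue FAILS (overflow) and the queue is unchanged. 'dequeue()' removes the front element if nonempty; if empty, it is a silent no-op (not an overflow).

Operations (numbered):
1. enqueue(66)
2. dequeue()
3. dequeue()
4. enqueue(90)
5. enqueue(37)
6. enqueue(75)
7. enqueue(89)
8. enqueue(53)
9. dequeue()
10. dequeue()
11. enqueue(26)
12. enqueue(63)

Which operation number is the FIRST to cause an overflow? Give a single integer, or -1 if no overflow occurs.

Answer: 8

Derivation:
1. enqueue(66): size=1
2. dequeue(): size=0
3. dequeue(): empty, no-op, size=0
4. enqueue(90): size=1
5. enqueue(37): size=2
6. enqueue(75): size=3
7. enqueue(89): size=4
8. enqueue(53): size=4=cap → OVERFLOW (fail)
9. dequeue(): size=3
10. dequeue(): size=2
11. enqueue(26): size=3
12. enqueue(63): size=4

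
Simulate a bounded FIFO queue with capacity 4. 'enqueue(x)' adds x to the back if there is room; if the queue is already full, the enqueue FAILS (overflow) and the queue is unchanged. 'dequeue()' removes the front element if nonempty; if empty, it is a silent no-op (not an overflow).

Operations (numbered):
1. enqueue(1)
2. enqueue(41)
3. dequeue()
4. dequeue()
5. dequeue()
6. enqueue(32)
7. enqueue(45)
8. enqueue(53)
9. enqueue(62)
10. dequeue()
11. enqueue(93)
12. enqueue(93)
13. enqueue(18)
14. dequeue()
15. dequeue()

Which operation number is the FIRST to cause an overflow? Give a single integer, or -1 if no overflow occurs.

1. enqueue(1): size=1
2. enqueue(41): size=2
3. dequeue(): size=1
4. dequeue(): size=0
5. dequeue(): empty, no-op, size=0
6. enqueue(32): size=1
7. enqueue(45): size=2
8. enqueue(53): size=3
9. enqueue(62): size=4
10. dequeue(): size=3
11. enqueue(93): size=4
12. enqueue(93): size=4=cap → OVERFLOW (fail)
13. enqueue(18): size=4=cap → OVERFLOW (fail)
14. dequeue(): size=3
15. dequeue(): size=2

Answer: 12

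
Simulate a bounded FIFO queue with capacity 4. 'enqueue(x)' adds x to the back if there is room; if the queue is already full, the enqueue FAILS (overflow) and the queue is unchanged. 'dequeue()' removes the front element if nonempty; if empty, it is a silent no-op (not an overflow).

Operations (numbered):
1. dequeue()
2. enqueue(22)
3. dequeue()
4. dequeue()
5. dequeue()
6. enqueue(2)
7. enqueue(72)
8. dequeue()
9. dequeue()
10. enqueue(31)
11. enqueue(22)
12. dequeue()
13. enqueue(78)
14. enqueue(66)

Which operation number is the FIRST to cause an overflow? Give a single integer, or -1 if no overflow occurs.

1. dequeue(): empty, no-op, size=0
2. enqueue(22): size=1
3. dequeue(): size=0
4. dequeue(): empty, no-op, size=0
5. dequeue(): empty, no-op, size=0
6. enqueue(2): size=1
7. enqueue(72): size=2
8. dequeue(): size=1
9. dequeue(): size=0
10. enqueue(31): size=1
11. enqueue(22): size=2
12. dequeue(): size=1
13. enqueue(78): size=2
14. enqueue(66): size=3

Answer: -1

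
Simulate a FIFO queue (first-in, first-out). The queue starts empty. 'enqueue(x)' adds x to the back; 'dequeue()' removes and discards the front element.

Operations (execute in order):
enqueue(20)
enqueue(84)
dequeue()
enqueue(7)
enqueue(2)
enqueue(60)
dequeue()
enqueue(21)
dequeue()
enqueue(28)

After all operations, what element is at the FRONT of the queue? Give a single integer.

enqueue(20): queue = [20]
enqueue(84): queue = [20, 84]
dequeue(): queue = [84]
enqueue(7): queue = [84, 7]
enqueue(2): queue = [84, 7, 2]
enqueue(60): queue = [84, 7, 2, 60]
dequeue(): queue = [7, 2, 60]
enqueue(21): queue = [7, 2, 60, 21]
dequeue(): queue = [2, 60, 21]
enqueue(28): queue = [2, 60, 21, 28]

Answer: 2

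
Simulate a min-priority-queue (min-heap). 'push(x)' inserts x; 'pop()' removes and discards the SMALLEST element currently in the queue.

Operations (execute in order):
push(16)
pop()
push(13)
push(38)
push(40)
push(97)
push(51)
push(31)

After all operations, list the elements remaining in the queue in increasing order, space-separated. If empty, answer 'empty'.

Answer: 13 31 38 40 51 97

Derivation:
push(16): heap contents = [16]
pop() → 16: heap contents = []
push(13): heap contents = [13]
push(38): heap contents = [13, 38]
push(40): heap contents = [13, 38, 40]
push(97): heap contents = [13, 38, 40, 97]
push(51): heap contents = [13, 38, 40, 51, 97]
push(31): heap contents = [13, 31, 38, 40, 51, 97]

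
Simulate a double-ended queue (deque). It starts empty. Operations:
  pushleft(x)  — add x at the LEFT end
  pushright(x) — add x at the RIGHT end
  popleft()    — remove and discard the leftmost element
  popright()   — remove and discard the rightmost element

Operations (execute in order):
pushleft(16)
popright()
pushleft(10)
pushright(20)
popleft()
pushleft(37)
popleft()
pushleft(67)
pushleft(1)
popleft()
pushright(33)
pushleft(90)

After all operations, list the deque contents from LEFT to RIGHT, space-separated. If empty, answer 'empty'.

Answer: 90 67 20 33

Derivation:
pushleft(16): [16]
popright(): []
pushleft(10): [10]
pushright(20): [10, 20]
popleft(): [20]
pushleft(37): [37, 20]
popleft(): [20]
pushleft(67): [67, 20]
pushleft(1): [1, 67, 20]
popleft(): [67, 20]
pushright(33): [67, 20, 33]
pushleft(90): [90, 67, 20, 33]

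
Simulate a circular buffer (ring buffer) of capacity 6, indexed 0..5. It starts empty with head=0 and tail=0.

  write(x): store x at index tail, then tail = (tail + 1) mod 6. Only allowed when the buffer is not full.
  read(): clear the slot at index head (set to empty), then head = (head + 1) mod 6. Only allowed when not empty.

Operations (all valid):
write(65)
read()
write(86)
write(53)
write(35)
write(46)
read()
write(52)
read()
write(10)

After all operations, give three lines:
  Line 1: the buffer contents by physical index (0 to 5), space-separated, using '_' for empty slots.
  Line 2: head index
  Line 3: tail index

Answer: 10 _ _ 35 46 52
3
1

Derivation:
write(65): buf=[65 _ _ _ _ _], head=0, tail=1, size=1
read(): buf=[_ _ _ _ _ _], head=1, tail=1, size=0
write(86): buf=[_ 86 _ _ _ _], head=1, tail=2, size=1
write(53): buf=[_ 86 53 _ _ _], head=1, tail=3, size=2
write(35): buf=[_ 86 53 35 _ _], head=1, tail=4, size=3
write(46): buf=[_ 86 53 35 46 _], head=1, tail=5, size=4
read(): buf=[_ _ 53 35 46 _], head=2, tail=5, size=3
write(52): buf=[_ _ 53 35 46 52], head=2, tail=0, size=4
read(): buf=[_ _ _ 35 46 52], head=3, tail=0, size=3
write(10): buf=[10 _ _ 35 46 52], head=3, tail=1, size=4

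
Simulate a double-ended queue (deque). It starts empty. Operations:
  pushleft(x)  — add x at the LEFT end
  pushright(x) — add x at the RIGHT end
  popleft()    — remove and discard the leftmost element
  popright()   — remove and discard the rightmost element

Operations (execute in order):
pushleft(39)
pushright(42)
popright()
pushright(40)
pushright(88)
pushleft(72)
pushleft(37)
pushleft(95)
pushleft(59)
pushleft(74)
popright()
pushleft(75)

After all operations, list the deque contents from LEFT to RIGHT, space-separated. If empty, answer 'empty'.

pushleft(39): [39]
pushright(42): [39, 42]
popright(): [39]
pushright(40): [39, 40]
pushright(88): [39, 40, 88]
pushleft(72): [72, 39, 40, 88]
pushleft(37): [37, 72, 39, 40, 88]
pushleft(95): [95, 37, 72, 39, 40, 88]
pushleft(59): [59, 95, 37, 72, 39, 40, 88]
pushleft(74): [74, 59, 95, 37, 72, 39, 40, 88]
popright(): [74, 59, 95, 37, 72, 39, 40]
pushleft(75): [75, 74, 59, 95, 37, 72, 39, 40]

Answer: 75 74 59 95 37 72 39 40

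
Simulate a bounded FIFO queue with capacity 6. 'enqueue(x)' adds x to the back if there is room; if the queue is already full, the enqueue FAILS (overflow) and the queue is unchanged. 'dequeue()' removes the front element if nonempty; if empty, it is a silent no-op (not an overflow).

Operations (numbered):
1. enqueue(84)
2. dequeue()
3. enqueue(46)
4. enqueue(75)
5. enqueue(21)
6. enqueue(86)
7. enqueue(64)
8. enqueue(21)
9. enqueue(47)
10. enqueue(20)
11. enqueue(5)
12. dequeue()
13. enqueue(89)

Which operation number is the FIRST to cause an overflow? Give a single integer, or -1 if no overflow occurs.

1. enqueue(84): size=1
2. dequeue(): size=0
3. enqueue(46): size=1
4. enqueue(75): size=2
5. enqueue(21): size=3
6. enqueue(86): size=4
7. enqueue(64): size=5
8. enqueue(21): size=6
9. enqueue(47): size=6=cap → OVERFLOW (fail)
10. enqueue(20): size=6=cap → OVERFLOW (fail)
11. enqueue(5): size=6=cap → OVERFLOW (fail)
12. dequeue(): size=5
13. enqueue(89): size=6

Answer: 9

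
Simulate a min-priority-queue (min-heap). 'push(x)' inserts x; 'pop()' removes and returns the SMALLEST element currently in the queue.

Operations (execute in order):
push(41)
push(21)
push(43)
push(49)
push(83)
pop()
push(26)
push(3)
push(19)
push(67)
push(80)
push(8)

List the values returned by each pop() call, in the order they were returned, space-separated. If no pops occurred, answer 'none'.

push(41): heap contents = [41]
push(21): heap contents = [21, 41]
push(43): heap contents = [21, 41, 43]
push(49): heap contents = [21, 41, 43, 49]
push(83): heap contents = [21, 41, 43, 49, 83]
pop() → 21: heap contents = [41, 43, 49, 83]
push(26): heap contents = [26, 41, 43, 49, 83]
push(3): heap contents = [3, 26, 41, 43, 49, 83]
push(19): heap contents = [3, 19, 26, 41, 43, 49, 83]
push(67): heap contents = [3, 19, 26, 41, 43, 49, 67, 83]
push(80): heap contents = [3, 19, 26, 41, 43, 49, 67, 80, 83]
push(8): heap contents = [3, 8, 19, 26, 41, 43, 49, 67, 80, 83]

Answer: 21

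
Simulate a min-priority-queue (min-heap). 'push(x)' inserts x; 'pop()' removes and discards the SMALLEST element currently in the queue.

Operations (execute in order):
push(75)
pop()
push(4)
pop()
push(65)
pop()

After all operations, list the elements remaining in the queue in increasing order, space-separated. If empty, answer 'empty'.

Answer: empty

Derivation:
push(75): heap contents = [75]
pop() → 75: heap contents = []
push(4): heap contents = [4]
pop() → 4: heap contents = []
push(65): heap contents = [65]
pop() → 65: heap contents = []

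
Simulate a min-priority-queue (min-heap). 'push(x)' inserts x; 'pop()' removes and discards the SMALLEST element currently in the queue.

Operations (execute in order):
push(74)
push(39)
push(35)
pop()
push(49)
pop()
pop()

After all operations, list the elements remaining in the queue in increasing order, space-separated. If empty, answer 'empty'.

push(74): heap contents = [74]
push(39): heap contents = [39, 74]
push(35): heap contents = [35, 39, 74]
pop() → 35: heap contents = [39, 74]
push(49): heap contents = [39, 49, 74]
pop() → 39: heap contents = [49, 74]
pop() → 49: heap contents = [74]

Answer: 74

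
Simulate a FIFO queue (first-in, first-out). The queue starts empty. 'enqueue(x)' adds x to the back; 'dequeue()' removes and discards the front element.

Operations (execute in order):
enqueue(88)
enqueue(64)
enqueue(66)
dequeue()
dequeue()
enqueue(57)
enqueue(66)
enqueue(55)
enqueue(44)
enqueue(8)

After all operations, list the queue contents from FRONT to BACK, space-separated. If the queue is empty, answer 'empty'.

Answer: 66 57 66 55 44 8

Derivation:
enqueue(88): [88]
enqueue(64): [88, 64]
enqueue(66): [88, 64, 66]
dequeue(): [64, 66]
dequeue(): [66]
enqueue(57): [66, 57]
enqueue(66): [66, 57, 66]
enqueue(55): [66, 57, 66, 55]
enqueue(44): [66, 57, 66, 55, 44]
enqueue(8): [66, 57, 66, 55, 44, 8]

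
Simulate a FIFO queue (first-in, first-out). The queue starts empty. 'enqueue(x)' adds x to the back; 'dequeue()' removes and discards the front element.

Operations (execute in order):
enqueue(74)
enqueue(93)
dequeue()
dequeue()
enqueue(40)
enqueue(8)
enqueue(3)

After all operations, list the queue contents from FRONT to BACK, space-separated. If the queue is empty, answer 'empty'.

enqueue(74): [74]
enqueue(93): [74, 93]
dequeue(): [93]
dequeue(): []
enqueue(40): [40]
enqueue(8): [40, 8]
enqueue(3): [40, 8, 3]

Answer: 40 8 3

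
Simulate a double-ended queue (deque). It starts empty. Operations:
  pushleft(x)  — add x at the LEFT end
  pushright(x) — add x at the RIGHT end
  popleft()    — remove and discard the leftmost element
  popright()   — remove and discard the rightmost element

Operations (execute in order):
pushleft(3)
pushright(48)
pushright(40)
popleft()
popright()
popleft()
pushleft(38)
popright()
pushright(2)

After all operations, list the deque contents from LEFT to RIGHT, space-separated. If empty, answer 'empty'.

Answer: 2

Derivation:
pushleft(3): [3]
pushright(48): [3, 48]
pushright(40): [3, 48, 40]
popleft(): [48, 40]
popright(): [48]
popleft(): []
pushleft(38): [38]
popright(): []
pushright(2): [2]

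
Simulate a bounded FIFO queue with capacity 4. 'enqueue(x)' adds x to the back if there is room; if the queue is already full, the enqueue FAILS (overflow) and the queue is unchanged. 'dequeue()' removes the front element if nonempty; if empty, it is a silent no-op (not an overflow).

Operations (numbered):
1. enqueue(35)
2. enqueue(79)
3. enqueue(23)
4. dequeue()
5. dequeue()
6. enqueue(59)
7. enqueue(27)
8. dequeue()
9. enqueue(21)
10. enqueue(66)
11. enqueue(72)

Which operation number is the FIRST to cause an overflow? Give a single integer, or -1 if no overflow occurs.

1. enqueue(35): size=1
2. enqueue(79): size=2
3. enqueue(23): size=3
4. dequeue(): size=2
5. dequeue(): size=1
6. enqueue(59): size=2
7. enqueue(27): size=3
8. dequeue(): size=2
9. enqueue(21): size=3
10. enqueue(66): size=4
11. enqueue(72): size=4=cap → OVERFLOW (fail)

Answer: 11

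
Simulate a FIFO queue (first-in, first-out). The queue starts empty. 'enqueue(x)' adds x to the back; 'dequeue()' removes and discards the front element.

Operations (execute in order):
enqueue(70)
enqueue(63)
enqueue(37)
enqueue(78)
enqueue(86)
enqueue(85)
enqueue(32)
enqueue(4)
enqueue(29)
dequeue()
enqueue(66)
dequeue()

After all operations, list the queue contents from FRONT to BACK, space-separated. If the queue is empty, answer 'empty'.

Answer: 37 78 86 85 32 4 29 66

Derivation:
enqueue(70): [70]
enqueue(63): [70, 63]
enqueue(37): [70, 63, 37]
enqueue(78): [70, 63, 37, 78]
enqueue(86): [70, 63, 37, 78, 86]
enqueue(85): [70, 63, 37, 78, 86, 85]
enqueue(32): [70, 63, 37, 78, 86, 85, 32]
enqueue(4): [70, 63, 37, 78, 86, 85, 32, 4]
enqueue(29): [70, 63, 37, 78, 86, 85, 32, 4, 29]
dequeue(): [63, 37, 78, 86, 85, 32, 4, 29]
enqueue(66): [63, 37, 78, 86, 85, 32, 4, 29, 66]
dequeue(): [37, 78, 86, 85, 32, 4, 29, 66]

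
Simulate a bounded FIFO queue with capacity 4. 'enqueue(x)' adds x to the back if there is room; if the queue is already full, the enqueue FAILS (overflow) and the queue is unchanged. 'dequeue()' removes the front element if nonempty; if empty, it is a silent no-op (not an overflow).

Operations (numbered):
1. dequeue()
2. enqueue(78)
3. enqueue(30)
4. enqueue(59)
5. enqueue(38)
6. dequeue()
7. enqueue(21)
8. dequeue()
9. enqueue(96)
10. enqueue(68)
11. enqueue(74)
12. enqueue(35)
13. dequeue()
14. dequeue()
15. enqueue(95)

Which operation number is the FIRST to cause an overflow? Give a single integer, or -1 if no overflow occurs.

Answer: 10

Derivation:
1. dequeue(): empty, no-op, size=0
2. enqueue(78): size=1
3. enqueue(30): size=2
4. enqueue(59): size=3
5. enqueue(38): size=4
6. dequeue(): size=3
7. enqueue(21): size=4
8. dequeue(): size=3
9. enqueue(96): size=4
10. enqueue(68): size=4=cap → OVERFLOW (fail)
11. enqueue(74): size=4=cap → OVERFLOW (fail)
12. enqueue(35): size=4=cap → OVERFLOW (fail)
13. dequeue(): size=3
14. dequeue(): size=2
15. enqueue(95): size=3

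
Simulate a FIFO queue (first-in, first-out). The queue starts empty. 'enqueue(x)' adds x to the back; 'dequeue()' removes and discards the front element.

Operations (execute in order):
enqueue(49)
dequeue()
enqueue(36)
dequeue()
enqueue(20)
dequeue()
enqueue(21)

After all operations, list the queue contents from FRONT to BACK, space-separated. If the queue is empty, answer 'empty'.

enqueue(49): [49]
dequeue(): []
enqueue(36): [36]
dequeue(): []
enqueue(20): [20]
dequeue(): []
enqueue(21): [21]

Answer: 21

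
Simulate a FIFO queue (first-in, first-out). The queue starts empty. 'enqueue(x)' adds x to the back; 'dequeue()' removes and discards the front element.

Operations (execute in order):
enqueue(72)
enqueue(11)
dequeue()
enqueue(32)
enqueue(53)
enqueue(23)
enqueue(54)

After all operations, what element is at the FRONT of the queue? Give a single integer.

Answer: 11

Derivation:
enqueue(72): queue = [72]
enqueue(11): queue = [72, 11]
dequeue(): queue = [11]
enqueue(32): queue = [11, 32]
enqueue(53): queue = [11, 32, 53]
enqueue(23): queue = [11, 32, 53, 23]
enqueue(54): queue = [11, 32, 53, 23, 54]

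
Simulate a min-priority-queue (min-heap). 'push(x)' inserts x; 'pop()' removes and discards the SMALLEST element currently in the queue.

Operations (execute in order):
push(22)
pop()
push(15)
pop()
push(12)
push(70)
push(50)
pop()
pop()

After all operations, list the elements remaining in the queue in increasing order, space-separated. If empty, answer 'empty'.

Answer: 70

Derivation:
push(22): heap contents = [22]
pop() → 22: heap contents = []
push(15): heap contents = [15]
pop() → 15: heap contents = []
push(12): heap contents = [12]
push(70): heap contents = [12, 70]
push(50): heap contents = [12, 50, 70]
pop() → 12: heap contents = [50, 70]
pop() → 50: heap contents = [70]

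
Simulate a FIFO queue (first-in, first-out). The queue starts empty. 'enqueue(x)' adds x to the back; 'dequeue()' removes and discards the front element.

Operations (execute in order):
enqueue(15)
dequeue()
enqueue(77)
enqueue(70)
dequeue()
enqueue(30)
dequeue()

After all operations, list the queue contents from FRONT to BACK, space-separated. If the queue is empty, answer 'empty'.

Answer: 30

Derivation:
enqueue(15): [15]
dequeue(): []
enqueue(77): [77]
enqueue(70): [77, 70]
dequeue(): [70]
enqueue(30): [70, 30]
dequeue(): [30]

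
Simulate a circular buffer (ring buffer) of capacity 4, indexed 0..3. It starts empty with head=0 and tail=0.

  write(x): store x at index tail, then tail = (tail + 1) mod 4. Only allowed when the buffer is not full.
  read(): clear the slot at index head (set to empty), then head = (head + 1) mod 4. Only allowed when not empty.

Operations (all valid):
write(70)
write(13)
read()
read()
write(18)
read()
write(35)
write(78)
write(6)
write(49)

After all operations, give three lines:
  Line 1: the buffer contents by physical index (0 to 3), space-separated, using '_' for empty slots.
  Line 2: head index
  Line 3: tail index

write(70): buf=[70 _ _ _], head=0, tail=1, size=1
write(13): buf=[70 13 _ _], head=0, tail=2, size=2
read(): buf=[_ 13 _ _], head=1, tail=2, size=1
read(): buf=[_ _ _ _], head=2, tail=2, size=0
write(18): buf=[_ _ 18 _], head=2, tail=3, size=1
read(): buf=[_ _ _ _], head=3, tail=3, size=0
write(35): buf=[_ _ _ 35], head=3, tail=0, size=1
write(78): buf=[78 _ _ 35], head=3, tail=1, size=2
write(6): buf=[78 6 _ 35], head=3, tail=2, size=3
write(49): buf=[78 6 49 35], head=3, tail=3, size=4

Answer: 78 6 49 35
3
3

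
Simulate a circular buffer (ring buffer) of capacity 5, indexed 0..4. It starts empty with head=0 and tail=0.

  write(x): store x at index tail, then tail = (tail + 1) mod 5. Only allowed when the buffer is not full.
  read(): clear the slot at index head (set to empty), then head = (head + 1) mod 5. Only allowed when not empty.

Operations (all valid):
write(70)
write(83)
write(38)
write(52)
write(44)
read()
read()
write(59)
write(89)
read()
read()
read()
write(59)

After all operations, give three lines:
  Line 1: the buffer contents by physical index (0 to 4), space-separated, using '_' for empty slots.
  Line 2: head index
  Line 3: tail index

write(70): buf=[70 _ _ _ _], head=0, tail=1, size=1
write(83): buf=[70 83 _ _ _], head=0, tail=2, size=2
write(38): buf=[70 83 38 _ _], head=0, tail=3, size=3
write(52): buf=[70 83 38 52 _], head=0, tail=4, size=4
write(44): buf=[70 83 38 52 44], head=0, tail=0, size=5
read(): buf=[_ 83 38 52 44], head=1, tail=0, size=4
read(): buf=[_ _ 38 52 44], head=2, tail=0, size=3
write(59): buf=[59 _ 38 52 44], head=2, tail=1, size=4
write(89): buf=[59 89 38 52 44], head=2, tail=2, size=5
read(): buf=[59 89 _ 52 44], head=3, tail=2, size=4
read(): buf=[59 89 _ _ 44], head=4, tail=2, size=3
read(): buf=[59 89 _ _ _], head=0, tail=2, size=2
write(59): buf=[59 89 59 _ _], head=0, tail=3, size=3

Answer: 59 89 59 _ _
0
3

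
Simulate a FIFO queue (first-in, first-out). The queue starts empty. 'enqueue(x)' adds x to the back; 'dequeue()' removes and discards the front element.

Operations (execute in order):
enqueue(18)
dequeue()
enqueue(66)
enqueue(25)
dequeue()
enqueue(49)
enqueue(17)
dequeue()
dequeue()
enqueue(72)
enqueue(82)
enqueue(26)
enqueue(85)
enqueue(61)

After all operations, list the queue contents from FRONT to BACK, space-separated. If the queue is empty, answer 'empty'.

Answer: 17 72 82 26 85 61

Derivation:
enqueue(18): [18]
dequeue(): []
enqueue(66): [66]
enqueue(25): [66, 25]
dequeue(): [25]
enqueue(49): [25, 49]
enqueue(17): [25, 49, 17]
dequeue(): [49, 17]
dequeue(): [17]
enqueue(72): [17, 72]
enqueue(82): [17, 72, 82]
enqueue(26): [17, 72, 82, 26]
enqueue(85): [17, 72, 82, 26, 85]
enqueue(61): [17, 72, 82, 26, 85, 61]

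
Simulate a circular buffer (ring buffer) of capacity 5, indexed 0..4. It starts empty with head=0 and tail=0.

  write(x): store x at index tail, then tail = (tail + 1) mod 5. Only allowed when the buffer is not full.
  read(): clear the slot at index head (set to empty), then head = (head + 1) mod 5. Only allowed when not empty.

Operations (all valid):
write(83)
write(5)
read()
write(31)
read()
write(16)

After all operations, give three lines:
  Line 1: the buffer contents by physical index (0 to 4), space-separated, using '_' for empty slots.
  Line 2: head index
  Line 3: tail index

write(83): buf=[83 _ _ _ _], head=0, tail=1, size=1
write(5): buf=[83 5 _ _ _], head=0, tail=2, size=2
read(): buf=[_ 5 _ _ _], head=1, tail=2, size=1
write(31): buf=[_ 5 31 _ _], head=1, tail=3, size=2
read(): buf=[_ _ 31 _ _], head=2, tail=3, size=1
write(16): buf=[_ _ 31 16 _], head=2, tail=4, size=2

Answer: _ _ 31 16 _
2
4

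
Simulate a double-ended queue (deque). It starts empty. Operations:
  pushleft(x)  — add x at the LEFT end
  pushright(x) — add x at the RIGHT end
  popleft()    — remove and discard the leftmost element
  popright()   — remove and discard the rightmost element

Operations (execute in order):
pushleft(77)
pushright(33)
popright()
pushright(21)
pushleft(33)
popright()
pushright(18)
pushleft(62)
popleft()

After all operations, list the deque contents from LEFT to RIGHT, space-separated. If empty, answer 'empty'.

pushleft(77): [77]
pushright(33): [77, 33]
popright(): [77]
pushright(21): [77, 21]
pushleft(33): [33, 77, 21]
popright(): [33, 77]
pushright(18): [33, 77, 18]
pushleft(62): [62, 33, 77, 18]
popleft(): [33, 77, 18]

Answer: 33 77 18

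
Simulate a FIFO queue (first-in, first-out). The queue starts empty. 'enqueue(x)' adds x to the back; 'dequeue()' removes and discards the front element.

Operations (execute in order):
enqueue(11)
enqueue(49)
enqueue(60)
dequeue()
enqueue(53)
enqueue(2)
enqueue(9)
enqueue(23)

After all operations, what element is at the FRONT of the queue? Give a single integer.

enqueue(11): queue = [11]
enqueue(49): queue = [11, 49]
enqueue(60): queue = [11, 49, 60]
dequeue(): queue = [49, 60]
enqueue(53): queue = [49, 60, 53]
enqueue(2): queue = [49, 60, 53, 2]
enqueue(9): queue = [49, 60, 53, 2, 9]
enqueue(23): queue = [49, 60, 53, 2, 9, 23]

Answer: 49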